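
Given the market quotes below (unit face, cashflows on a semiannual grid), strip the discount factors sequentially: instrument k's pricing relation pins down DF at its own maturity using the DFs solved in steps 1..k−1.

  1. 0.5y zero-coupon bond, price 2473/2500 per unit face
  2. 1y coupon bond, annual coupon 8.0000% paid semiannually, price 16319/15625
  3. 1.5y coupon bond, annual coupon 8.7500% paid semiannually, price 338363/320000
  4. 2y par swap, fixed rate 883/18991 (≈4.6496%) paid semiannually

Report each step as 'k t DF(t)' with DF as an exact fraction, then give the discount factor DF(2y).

step 1 [0.5y] zero: DF = P = 2473/2500 ≈ 0.989200
step 2 [1y] bond c/2=1/25: DF=(16319/15625 − 1/25·(0.989200))/(1+1/25) = 4831/5000 ≈ 0.966200
step 3 [1.5y] bond c/2=7/160: DF=(338363/320000 − 7/160·(0.989200+0.966200))/(1+7/160) = 9311/10000 ≈ 0.931100
step 4 [2y] swap r/2=883/37982: DF=(1 − 883/37982·(0.989200+0.966200+0.931100))/(1+883/37982) = 9117/10000 ≈ 0.911700

1 1/2 2473/2500
2 1 4831/5000
3 3/2 9311/10000
4 2 9117/10000
DF(2y) = 9117/10000 ≈ 0.911700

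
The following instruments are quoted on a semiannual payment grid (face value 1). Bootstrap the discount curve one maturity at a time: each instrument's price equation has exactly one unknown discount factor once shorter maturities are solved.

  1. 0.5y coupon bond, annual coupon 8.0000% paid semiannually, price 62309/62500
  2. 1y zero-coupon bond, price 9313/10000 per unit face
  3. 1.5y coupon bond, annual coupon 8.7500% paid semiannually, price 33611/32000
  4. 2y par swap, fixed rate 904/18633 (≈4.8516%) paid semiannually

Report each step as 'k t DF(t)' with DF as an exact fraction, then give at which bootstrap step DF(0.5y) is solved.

step 1 [0.5y] bond c/2=1/25: DF=(62309/62500 − 1/25·(0))/(1+1/25) = 4793/5000 ≈ 0.958600
step 2 [1y] zero: DF = P = 9313/10000 ≈ 0.931300
step 3 [1.5y] bond c/2=7/160: DF=(33611/32000 − 7/160·(0.958600+0.931300))/(1+7/160) = 9271/10000 ≈ 0.927100
step 4 [2y] swap r/2=452/18633: DF=(1 − 452/18633·(0.958600+0.931300+0.927100))/(1+452/18633) = 1137/1250 ≈ 0.909600

1 1/2 4793/5000
2 1 9313/10000
3 3/2 9271/10000
4 2 1137/1250
DF(0.5y) is solved at step 1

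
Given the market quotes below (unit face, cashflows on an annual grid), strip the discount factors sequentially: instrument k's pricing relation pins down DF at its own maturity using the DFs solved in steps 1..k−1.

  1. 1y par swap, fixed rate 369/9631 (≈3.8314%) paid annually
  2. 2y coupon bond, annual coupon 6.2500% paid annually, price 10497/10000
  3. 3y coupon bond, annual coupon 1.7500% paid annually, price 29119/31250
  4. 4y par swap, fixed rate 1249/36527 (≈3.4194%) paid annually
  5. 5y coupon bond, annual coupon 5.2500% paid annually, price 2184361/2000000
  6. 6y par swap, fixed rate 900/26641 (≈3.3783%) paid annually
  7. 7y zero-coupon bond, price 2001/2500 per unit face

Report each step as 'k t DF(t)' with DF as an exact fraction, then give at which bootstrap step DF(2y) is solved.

step 1 [1y] swap r/1=369/9631: DF=(1 − 369/9631·(0))/(1+369/9631) = 9631/10000 ≈ 0.963100
step 2 [2y] bond c/1=1/16: DF=(10497/10000 − 1/16·(0.963100))/(1+1/16) = 9313/10000 ≈ 0.931300
step 3 [3y] bond c/1=7/400: DF=(29119/31250 − 7/400·(0.963100+0.931300))/(1+7/400) = 552/625 ≈ 0.883200
step 4 [4y] swap r/1=1249/36527: DF=(1 − 1249/36527·(0.963100+0.931300+0.883200))/(1+1249/36527) = 8751/10000 ≈ 0.875100
step 5 [5y] bond c/1=21/400: DF=(2184361/2000000 − 21/400·(0.963100+0.931300+0.883200+0.875100))/(1+21/400) = 1711/2000 ≈ 0.855500
step 6 [6y] swap r/1=900/26641: DF=(1 − 900/26641·(0.963100+0.931300+0.883200+0.875100+0.855500))/(1+900/26641) = 41/50 ≈ 0.820000
step 7 [7y] zero: DF = P = 2001/2500 ≈ 0.800400

1 1 9631/10000
2 2 9313/10000
3 3 552/625
4 4 8751/10000
5 5 1711/2000
6 6 41/50
7 7 2001/2500
DF(2y) is solved at step 2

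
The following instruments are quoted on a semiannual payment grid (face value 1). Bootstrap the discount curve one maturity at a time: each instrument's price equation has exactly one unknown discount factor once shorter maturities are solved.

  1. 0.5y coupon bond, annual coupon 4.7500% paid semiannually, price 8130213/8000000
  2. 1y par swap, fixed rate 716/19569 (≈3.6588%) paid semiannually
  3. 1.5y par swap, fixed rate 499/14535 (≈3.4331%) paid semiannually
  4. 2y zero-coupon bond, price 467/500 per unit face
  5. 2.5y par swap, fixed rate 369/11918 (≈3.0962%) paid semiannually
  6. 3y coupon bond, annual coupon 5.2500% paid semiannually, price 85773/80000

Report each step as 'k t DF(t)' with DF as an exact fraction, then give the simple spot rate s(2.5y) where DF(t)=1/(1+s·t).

1 1/2 9927/10000
2 1 4821/5000
3 3/2 9501/10000
4 2 467/500
5 5/2 4631/5000
6 3 2307/2500
s(2.5y) = (1/(4631/5000) − 1)/(5/2) = 738/23155 ≈ 3.1872%

step 1 [0.5y] bond c/2=19/800: DF=(8130213/8000000 − 19/800·(0))/(1+19/800) = 9927/10000 ≈ 0.992700
step 2 [1y] swap r/2=358/19569: DF=(1 − 358/19569·(0.992700))/(1+358/19569) = 4821/5000 ≈ 0.964200
step 3 [1.5y] swap r/2=499/29070: DF=(1 − 499/29070·(0.992700+0.964200))/(1+499/29070) = 9501/10000 ≈ 0.950100
step 4 [2y] zero: DF = P = 467/500 ≈ 0.934000
step 5 [2.5y] swap r/2=369/23836: DF=(1 − 369/23836·(0.992700+0.964200+0.950100+0.934000))/(1+369/23836) = 4631/5000 ≈ 0.926200
step 6 [3y] bond c/2=21/800: DF=(85773/80000 − 21/800·(0.992700+0.964200+0.950100+0.934000+0.926200))/(1+21/800) = 2307/2500 ≈ 0.922800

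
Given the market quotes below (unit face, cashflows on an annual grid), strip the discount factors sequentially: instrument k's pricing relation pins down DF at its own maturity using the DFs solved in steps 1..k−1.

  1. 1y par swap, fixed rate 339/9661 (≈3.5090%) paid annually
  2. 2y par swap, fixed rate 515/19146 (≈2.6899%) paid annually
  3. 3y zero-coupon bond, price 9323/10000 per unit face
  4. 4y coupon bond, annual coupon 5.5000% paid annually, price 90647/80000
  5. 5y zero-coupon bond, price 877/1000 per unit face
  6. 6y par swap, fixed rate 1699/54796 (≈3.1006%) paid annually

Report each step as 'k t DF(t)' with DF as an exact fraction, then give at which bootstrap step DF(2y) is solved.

1 1 9661/10000
2 2 1897/2000
3 3 9323/10000
4 4 1157/1250
5 5 877/1000
6 6 8301/10000
DF(2y) is solved at step 2

step 1 [1y] swap r/1=339/9661: DF=(1 − 339/9661·(0))/(1+339/9661) = 9661/10000 ≈ 0.966100
step 2 [2y] swap r/1=515/19146: DF=(1 − 515/19146·(0.966100))/(1+515/19146) = 1897/2000 ≈ 0.948500
step 3 [3y] zero: DF = P = 9323/10000 ≈ 0.932300
step 4 [4y] bond c/1=11/200: DF=(90647/80000 − 11/200·(0.966100+0.948500+0.932300))/(1+11/200) = 1157/1250 ≈ 0.925600
step 5 [5y] zero: DF = P = 877/1000 ≈ 0.877000
step 6 [6y] swap r/1=1699/54796: DF=(1 − 1699/54796·(0.966100+0.948500+0.932300+0.925600+0.877000))/(1+1699/54796) = 8301/10000 ≈ 0.830100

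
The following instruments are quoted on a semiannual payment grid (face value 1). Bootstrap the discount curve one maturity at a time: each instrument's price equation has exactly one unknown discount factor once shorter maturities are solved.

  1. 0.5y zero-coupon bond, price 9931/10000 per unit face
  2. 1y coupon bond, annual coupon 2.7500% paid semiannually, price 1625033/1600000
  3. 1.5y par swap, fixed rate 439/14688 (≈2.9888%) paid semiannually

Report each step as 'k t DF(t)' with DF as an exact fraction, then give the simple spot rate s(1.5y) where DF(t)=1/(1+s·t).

1 1/2 9931/10000
2 1 2471/2500
3 3/2 9561/10000
s(1.5y) = (1/(9561/10000) − 1)/(3/2) = 878/28683 ≈ 3.0610%

step 1 [0.5y] zero: DF = P = 9931/10000 ≈ 0.993100
step 2 [1y] bond c/2=11/800: DF=(1625033/1600000 − 11/800·(0.993100))/(1+11/800) = 2471/2500 ≈ 0.988400
step 3 [1.5y] swap r/2=439/29376: DF=(1 − 439/29376·(0.993100+0.988400))/(1+439/29376) = 9561/10000 ≈ 0.956100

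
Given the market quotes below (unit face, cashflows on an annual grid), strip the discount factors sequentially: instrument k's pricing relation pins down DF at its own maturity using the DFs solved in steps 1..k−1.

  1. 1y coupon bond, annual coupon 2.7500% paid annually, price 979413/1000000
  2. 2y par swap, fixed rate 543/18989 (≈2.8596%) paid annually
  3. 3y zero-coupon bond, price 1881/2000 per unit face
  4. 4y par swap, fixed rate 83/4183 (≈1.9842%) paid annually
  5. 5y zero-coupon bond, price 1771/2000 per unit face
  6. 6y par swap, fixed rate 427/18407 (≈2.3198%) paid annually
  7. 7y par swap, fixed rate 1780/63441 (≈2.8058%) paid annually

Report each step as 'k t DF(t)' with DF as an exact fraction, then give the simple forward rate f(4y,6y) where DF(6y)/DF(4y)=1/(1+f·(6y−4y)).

1 1 2383/2500
2 2 9457/10000
3 3 1881/2000
4 4 9253/10000
5 5 1771/2000
6 6 8719/10000
7 7 411/500
f(4y,6y) = ((9253/10000)/(8719/10000) − 1)/(2) = 267/8719 ≈ 3.0623%

step 1 [1y] bond c/1=11/400: DF=(979413/1000000 − 11/400·(0))/(1+11/400) = 2383/2500 ≈ 0.953200
step 2 [2y] swap r/1=543/18989: DF=(1 − 543/18989·(0.953200))/(1+543/18989) = 9457/10000 ≈ 0.945700
step 3 [3y] zero: DF = P = 1881/2000 ≈ 0.940500
step 4 [4y] swap r/1=83/4183: DF=(1 − 83/4183·(0.953200+0.945700+0.940500))/(1+83/4183) = 9253/10000 ≈ 0.925300
step 5 [5y] zero: DF = P = 1771/2000 ≈ 0.885500
step 6 [6y] swap r/1=427/18407: DF=(1 − 427/18407·(0.953200+0.945700+0.940500+0.925300+0.885500))/(1+427/18407) = 8719/10000 ≈ 0.871900
step 7 [7y] swap r/1=1780/63441: DF=(1 − 1780/63441·(0.953200+0.945700+0.940500+0.925300+0.885500+0.871900))/(1+1780/63441) = 411/500 ≈ 0.822000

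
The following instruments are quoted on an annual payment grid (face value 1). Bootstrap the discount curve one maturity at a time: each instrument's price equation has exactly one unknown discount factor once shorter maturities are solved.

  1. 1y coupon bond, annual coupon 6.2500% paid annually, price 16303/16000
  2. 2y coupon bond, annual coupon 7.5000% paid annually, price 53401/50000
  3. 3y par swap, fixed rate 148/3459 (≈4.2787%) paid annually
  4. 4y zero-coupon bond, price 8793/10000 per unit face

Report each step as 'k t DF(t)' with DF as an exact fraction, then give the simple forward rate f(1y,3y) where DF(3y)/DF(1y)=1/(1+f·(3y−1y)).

1 1 959/1000
2 2 4633/5000
3 3 551/625
4 4 8793/10000
f(1y,3y) = ((959/1000)/(551/625) − 1)/(2) = 387/8816 ≈ 4.3897%

step 1 [1y] bond c/1=1/16: DF=(16303/16000 − 1/16·(0))/(1+1/16) = 959/1000 ≈ 0.959000
step 2 [2y] bond c/1=3/40: DF=(53401/50000 − 3/40·(0.959000))/(1+3/40) = 4633/5000 ≈ 0.926600
step 3 [3y] swap r/1=148/3459: DF=(1 − 148/3459·(0.959000+0.926600))/(1+148/3459) = 551/625 ≈ 0.881600
step 4 [4y] zero: DF = P = 8793/10000 ≈ 0.879300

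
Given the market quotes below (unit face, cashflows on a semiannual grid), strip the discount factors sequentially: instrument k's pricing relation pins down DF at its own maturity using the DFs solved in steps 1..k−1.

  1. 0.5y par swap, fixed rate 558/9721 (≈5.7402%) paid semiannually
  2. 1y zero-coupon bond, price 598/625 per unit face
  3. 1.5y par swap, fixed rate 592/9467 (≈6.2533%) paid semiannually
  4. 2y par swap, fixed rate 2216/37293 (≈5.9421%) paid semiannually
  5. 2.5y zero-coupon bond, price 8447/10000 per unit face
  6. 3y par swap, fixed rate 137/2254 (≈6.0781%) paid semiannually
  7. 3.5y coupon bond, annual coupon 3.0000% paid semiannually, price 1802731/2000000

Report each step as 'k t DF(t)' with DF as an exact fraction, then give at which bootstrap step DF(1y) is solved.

1 1/2 9721/10000
2 1 598/625
3 3/2 1139/1250
4 2 2223/2500
5 5/2 8447/10000
6 3 2089/2500
7 7/2 8081/10000
DF(1y) is solved at step 2

step 1 [0.5y] swap r/2=279/9721: DF=(1 − 279/9721·(0))/(1+279/9721) = 9721/10000 ≈ 0.972100
step 2 [1y] zero: DF = P = 598/625 ≈ 0.956800
step 3 [1.5y] swap r/2=296/9467: DF=(1 − 296/9467·(0.972100+0.956800))/(1+296/9467) = 1139/1250 ≈ 0.911200
step 4 [2y] swap r/2=1108/37293: DF=(1 − 1108/37293·(0.972100+0.956800+0.911200))/(1+1108/37293) = 2223/2500 ≈ 0.889200
step 5 [2.5y] zero: DF = P = 8447/10000 ≈ 0.844700
step 6 [3y] swap r/2=137/4508: DF=(1 − 137/4508·(0.972100+0.956800+0.911200+0.889200+0.844700))/(1+137/4508) = 2089/2500 ≈ 0.835600
step 7 [3.5y] bond c/2=3/200: DF=(1802731/2000000 − 3/200·(0.972100+0.956800+0.911200+0.889200+0.844700+0.835600))/(1+3/200) = 8081/10000 ≈ 0.808100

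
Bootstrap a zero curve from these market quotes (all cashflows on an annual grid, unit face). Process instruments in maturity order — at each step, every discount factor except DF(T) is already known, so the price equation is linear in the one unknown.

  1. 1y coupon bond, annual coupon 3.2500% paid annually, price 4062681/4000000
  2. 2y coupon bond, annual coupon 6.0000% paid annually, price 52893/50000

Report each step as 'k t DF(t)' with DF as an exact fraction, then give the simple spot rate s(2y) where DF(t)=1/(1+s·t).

step 1 [1y] bond c/1=13/400: DF=(4062681/4000000 − 13/400·(0))/(1+13/400) = 9837/10000 ≈ 0.983700
step 2 [2y] bond c/1=3/50: DF=(52893/50000 − 3/50·(0.983700))/(1+3/50) = 9423/10000 ≈ 0.942300

1 1 9837/10000
2 2 9423/10000
s(2y) = (1/(9423/10000) − 1)/(2) = 577/18846 ≈ 3.0617%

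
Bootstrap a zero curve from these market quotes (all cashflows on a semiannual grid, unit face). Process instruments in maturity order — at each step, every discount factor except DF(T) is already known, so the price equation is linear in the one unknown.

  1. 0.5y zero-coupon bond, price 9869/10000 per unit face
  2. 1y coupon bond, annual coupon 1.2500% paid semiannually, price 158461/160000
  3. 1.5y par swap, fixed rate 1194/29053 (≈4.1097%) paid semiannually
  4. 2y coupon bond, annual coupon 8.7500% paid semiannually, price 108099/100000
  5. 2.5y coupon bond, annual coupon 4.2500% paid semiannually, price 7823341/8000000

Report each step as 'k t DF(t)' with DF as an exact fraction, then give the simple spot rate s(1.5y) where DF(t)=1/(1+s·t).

step 1 [0.5y] zero: DF = P = 9869/10000 ≈ 0.986900
step 2 [1y] bond c/2=1/160: DF=(158461/160000 − 1/160·(0.986900))/(1+1/160) = 9781/10000 ≈ 0.978100
step 3 [1.5y] swap r/2=597/29053: DF=(1 − 597/29053·(0.986900+0.978100))/(1+597/29053) = 9403/10000 ≈ 0.940300
step 4 [2y] bond c/2=7/160: DF=(108099/100000 − 7/160·(0.986900+0.978100+0.940300))/(1+7/160) = 9139/10000 ≈ 0.913900
step 5 [2.5y] bond c/2=17/800: DF=(7823341/8000000 − 17/800·(0.986900+0.978100+0.940300+0.913900))/(1+17/800) = 8781/10000 ≈ 0.878100

1 1/2 9869/10000
2 1 9781/10000
3 3/2 9403/10000
4 2 9139/10000
5 5/2 8781/10000
s(1.5y) = (1/(9403/10000) − 1)/(3/2) = 398/9403 ≈ 4.2327%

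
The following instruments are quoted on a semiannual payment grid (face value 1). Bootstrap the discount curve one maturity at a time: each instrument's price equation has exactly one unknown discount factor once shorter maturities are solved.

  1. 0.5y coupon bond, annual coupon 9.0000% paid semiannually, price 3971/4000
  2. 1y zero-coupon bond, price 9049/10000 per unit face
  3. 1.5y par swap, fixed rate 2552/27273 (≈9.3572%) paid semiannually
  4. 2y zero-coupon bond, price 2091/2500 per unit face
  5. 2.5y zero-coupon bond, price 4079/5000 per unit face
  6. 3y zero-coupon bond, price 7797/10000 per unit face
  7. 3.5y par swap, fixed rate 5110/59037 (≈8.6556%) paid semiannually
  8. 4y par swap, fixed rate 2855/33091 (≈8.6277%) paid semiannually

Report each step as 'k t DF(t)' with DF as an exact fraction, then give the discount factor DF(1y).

step 1 [0.5y] bond c/2=9/200: DF=(3971/4000 − 9/200·(0))/(1+9/200) = 19/20 ≈ 0.950000
step 2 [1y] zero: DF = P = 9049/10000 ≈ 0.904900
step 3 [1.5y] swap r/2=1276/27273: DF=(1 − 1276/27273·(0.950000+0.904900))/(1+1276/27273) = 2181/2500 ≈ 0.872400
step 4 [2y] zero: DF = P = 2091/2500 ≈ 0.836400
step 5 [2.5y] zero: DF = P = 4079/5000 ≈ 0.815800
step 6 [3y] zero: DF = P = 7797/10000 ≈ 0.779700
step 7 [3.5y] swap r/2=2555/59037: DF=(1 − 2555/59037·(0.950000+0.904900+0.872400+0.836400+0.815800+0.779700))/(1+2555/59037) = 1489/2000 ≈ 0.744500
step 8 [4y] swap r/2=2855/66182: DF=(1 − 2855/66182·(0.950000+0.904900+0.872400+0.836400+0.815800+0.779700+0.744500))/(1+2855/66182) = 1429/2000 ≈ 0.714500

1 1/2 19/20
2 1 9049/10000
3 3/2 2181/2500
4 2 2091/2500
5 5/2 4079/5000
6 3 7797/10000
7 7/2 1489/2000
8 4 1429/2000
DF(1y) = 9049/10000 ≈ 0.904900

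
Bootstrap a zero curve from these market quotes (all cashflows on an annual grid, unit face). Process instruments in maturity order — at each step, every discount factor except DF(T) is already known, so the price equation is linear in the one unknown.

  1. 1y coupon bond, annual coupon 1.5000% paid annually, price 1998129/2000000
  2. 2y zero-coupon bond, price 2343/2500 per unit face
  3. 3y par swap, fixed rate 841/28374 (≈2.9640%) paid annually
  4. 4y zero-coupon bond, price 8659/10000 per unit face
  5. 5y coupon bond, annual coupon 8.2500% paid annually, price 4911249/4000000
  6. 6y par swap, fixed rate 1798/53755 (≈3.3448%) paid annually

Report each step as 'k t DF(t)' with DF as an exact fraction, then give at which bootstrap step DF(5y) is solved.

1 1 9843/10000
2 2 2343/2500
3 3 9159/10000
4 4 8659/10000
5 5 213/250
6 6 4101/5000
DF(5y) is solved at step 5

step 1 [1y] bond c/1=3/200: DF=(1998129/2000000 − 3/200·(0))/(1+3/200) = 9843/10000 ≈ 0.984300
step 2 [2y] zero: DF = P = 2343/2500 ≈ 0.937200
step 3 [3y] swap r/1=841/28374: DF=(1 − 841/28374·(0.984300+0.937200))/(1+841/28374) = 9159/10000 ≈ 0.915900
step 4 [4y] zero: DF = P = 8659/10000 ≈ 0.865900
step 5 [5y] bond c/1=33/400: DF=(4911249/4000000 − 33/400·(0.984300+0.937200+0.915900+0.865900))/(1+33/400) = 213/250 ≈ 0.852000
step 6 [6y] swap r/1=1798/53755: DF=(1 − 1798/53755·(0.984300+0.937200+0.915900+0.865900+0.852000))/(1+1798/53755) = 4101/5000 ≈ 0.820200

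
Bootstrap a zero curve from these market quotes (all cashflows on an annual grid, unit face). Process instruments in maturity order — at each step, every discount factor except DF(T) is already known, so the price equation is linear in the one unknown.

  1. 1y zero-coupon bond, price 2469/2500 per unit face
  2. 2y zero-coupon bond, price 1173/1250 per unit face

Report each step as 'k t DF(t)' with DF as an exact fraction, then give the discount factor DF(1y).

step 1 [1y] zero: DF = P = 2469/2500 ≈ 0.987600
step 2 [2y] zero: DF = P = 1173/1250 ≈ 0.938400

1 1 2469/2500
2 2 1173/1250
DF(1y) = 2469/2500 ≈ 0.987600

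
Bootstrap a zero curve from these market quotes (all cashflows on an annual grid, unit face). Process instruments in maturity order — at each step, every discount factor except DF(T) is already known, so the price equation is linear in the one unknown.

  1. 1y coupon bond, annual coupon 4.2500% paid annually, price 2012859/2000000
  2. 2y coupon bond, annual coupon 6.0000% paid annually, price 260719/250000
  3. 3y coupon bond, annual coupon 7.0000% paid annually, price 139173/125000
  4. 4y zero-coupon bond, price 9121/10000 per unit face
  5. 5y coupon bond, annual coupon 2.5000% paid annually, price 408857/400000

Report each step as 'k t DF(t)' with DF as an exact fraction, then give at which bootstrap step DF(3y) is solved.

step 1 [1y] bond c/1=17/400: DF=(2012859/2000000 − 17/400·(0))/(1+17/400) = 4827/5000 ≈ 0.965400
step 2 [2y] bond c/1=3/50: DF=(260719/250000 − 3/50·(0.965400))/(1+3/50) = 2323/2500 ≈ 0.929200
step 3 [3y] bond c/1=7/100: DF=(139173/125000 − 7/100·(0.965400+0.929200))/(1+7/100) = 4583/5000 ≈ 0.916600
step 4 [4y] zero: DF = P = 9121/10000 ≈ 0.912100
step 5 [5y] bond c/1=1/40: DF=(408857/400000 − 1/40·(0.965400+0.929200+0.916600+0.912100))/(1+1/40) = 1133/1250 ≈ 0.906400

1 1 4827/5000
2 2 2323/2500
3 3 4583/5000
4 4 9121/10000
5 5 1133/1250
DF(3y) is solved at step 3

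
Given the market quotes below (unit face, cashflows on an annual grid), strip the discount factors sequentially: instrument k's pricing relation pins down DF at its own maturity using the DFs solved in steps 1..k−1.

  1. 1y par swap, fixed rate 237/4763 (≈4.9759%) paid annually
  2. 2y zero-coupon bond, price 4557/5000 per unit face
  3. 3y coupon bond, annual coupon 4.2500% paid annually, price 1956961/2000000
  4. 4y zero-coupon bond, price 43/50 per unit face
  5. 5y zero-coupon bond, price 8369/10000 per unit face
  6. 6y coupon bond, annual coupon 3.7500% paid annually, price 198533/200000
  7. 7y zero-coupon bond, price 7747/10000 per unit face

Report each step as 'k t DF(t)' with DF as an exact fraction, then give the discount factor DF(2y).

1 1 4763/5000
2 2 4557/5000
3 3 4313/5000
4 4 43/50
5 5 8369/10000
6 6 7969/10000
7 7 7747/10000
DF(2y) = 4557/5000 ≈ 0.911400

step 1 [1y] swap r/1=237/4763: DF=(1 − 237/4763·(0))/(1+237/4763) = 4763/5000 ≈ 0.952600
step 2 [2y] zero: DF = P = 4557/5000 ≈ 0.911400
step 3 [3y] bond c/1=17/400: DF=(1956961/2000000 − 17/400·(0.952600+0.911400))/(1+17/400) = 4313/5000 ≈ 0.862600
step 4 [4y] zero: DF = P = 43/50 ≈ 0.860000
step 5 [5y] zero: DF = P = 8369/10000 ≈ 0.836900
step 6 [6y] bond c/1=3/80: DF=(198533/200000 − 3/80·(0.952600+0.911400+0.862600+0.860000+0.836900))/(1+3/80) = 7969/10000 ≈ 0.796900
step 7 [7y] zero: DF = P = 7747/10000 ≈ 0.774700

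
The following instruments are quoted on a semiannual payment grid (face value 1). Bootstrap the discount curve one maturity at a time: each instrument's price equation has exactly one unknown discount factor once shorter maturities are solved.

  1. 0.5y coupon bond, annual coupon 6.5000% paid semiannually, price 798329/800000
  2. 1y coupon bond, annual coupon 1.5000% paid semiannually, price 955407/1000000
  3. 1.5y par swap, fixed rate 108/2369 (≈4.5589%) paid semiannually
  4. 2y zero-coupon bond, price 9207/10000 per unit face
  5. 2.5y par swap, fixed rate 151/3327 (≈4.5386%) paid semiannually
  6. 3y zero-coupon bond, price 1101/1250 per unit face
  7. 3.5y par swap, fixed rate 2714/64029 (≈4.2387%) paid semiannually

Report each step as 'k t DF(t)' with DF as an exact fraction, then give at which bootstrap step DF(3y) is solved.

1 1/2 1933/2000
2 1 9411/10000
3 3/2 1169/1250
4 2 9207/10000
5 5/2 8943/10000
6 3 1101/1250
7 7/2 8643/10000
DF(3y) is solved at step 6

step 1 [0.5y] bond c/2=13/400: DF=(798329/800000 − 13/400·(0))/(1+13/400) = 1933/2000 ≈ 0.966500
step 2 [1y] bond c/2=3/400: DF=(955407/1000000 − 3/400·(0.966500))/(1+3/400) = 9411/10000 ≈ 0.941100
step 3 [1.5y] swap r/2=54/2369: DF=(1 − 54/2369·(0.966500+0.941100))/(1+54/2369) = 1169/1250 ≈ 0.935200
step 4 [2y] zero: DF = P = 9207/10000 ≈ 0.920700
step 5 [2.5y] swap r/2=151/6654: DF=(1 − 151/6654·(0.966500+0.941100+0.935200+0.920700))/(1+151/6654) = 8943/10000 ≈ 0.894300
step 6 [3y] zero: DF = P = 1101/1250 ≈ 0.880800
step 7 [3.5y] swap r/2=1357/64029: DF=(1 − 1357/64029·(0.966500+0.941100+0.935200+0.920700+0.894300+0.880800))/(1+1357/64029) = 8643/10000 ≈ 0.864300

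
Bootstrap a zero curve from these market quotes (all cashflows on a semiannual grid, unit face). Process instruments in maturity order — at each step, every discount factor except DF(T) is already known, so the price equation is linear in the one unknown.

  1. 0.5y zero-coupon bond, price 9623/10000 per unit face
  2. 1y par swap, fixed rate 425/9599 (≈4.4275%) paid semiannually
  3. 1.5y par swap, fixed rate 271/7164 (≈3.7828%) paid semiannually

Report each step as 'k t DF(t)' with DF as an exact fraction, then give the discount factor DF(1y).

1 1/2 9623/10000
2 1 383/400
3 3/2 4729/5000
DF(1y) = 383/400 ≈ 0.957500

step 1 [0.5y] zero: DF = P = 9623/10000 ≈ 0.962300
step 2 [1y] swap r/2=425/19198: DF=(1 − 425/19198·(0.962300))/(1+425/19198) = 383/400 ≈ 0.957500
step 3 [1.5y] swap r/2=271/14328: DF=(1 − 271/14328·(0.962300+0.957500))/(1+271/14328) = 4729/5000 ≈ 0.945800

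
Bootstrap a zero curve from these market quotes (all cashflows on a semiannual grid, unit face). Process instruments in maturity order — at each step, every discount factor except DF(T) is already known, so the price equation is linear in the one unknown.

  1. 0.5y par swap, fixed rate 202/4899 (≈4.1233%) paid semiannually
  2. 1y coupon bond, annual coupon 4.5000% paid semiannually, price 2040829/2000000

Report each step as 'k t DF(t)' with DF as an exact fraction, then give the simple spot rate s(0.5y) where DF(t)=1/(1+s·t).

step 1 [0.5y] swap r/2=101/4899: DF=(1 − 101/4899·(0))/(1+101/4899) = 4899/5000 ≈ 0.979800
step 2 [1y] bond c/2=9/400: DF=(2040829/2000000 − 9/400·(0.979800))/(1+9/400) = 2441/2500 ≈ 0.976400

1 1/2 4899/5000
2 1 2441/2500
s(0.5y) = (1/(4899/5000) − 1)/(1/2) = 202/4899 ≈ 4.1233%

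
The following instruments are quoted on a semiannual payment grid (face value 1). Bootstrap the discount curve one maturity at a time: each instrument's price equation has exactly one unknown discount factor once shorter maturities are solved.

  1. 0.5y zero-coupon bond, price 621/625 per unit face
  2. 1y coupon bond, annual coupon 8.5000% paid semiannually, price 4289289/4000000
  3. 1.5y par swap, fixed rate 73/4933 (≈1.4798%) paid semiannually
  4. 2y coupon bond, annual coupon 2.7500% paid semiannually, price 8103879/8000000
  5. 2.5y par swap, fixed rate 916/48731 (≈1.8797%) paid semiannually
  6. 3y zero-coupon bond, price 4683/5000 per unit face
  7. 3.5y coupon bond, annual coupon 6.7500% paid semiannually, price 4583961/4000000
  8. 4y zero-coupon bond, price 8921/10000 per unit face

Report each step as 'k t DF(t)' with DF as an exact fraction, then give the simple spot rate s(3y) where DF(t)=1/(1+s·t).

1 1/2 621/625
2 1 9881/10000
3 3/2 9781/10000
4 2 9591/10000
5 5/2 4771/5000
6 3 4683/5000
7 7/2 9189/10000
8 4 8921/10000
s(3y) = (1/(4683/5000) − 1)/(3) = 317/14049 ≈ 2.2564%

step 1 [0.5y] zero: DF = P = 621/625 ≈ 0.993600
step 2 [1y] bond c/2=17/400: DF=(4289289/4000000 − 17/400·(0.993600))/(1+17/400) = 9881/10000 ≈ 0.988100
step 3 [1.5y] swap r/2=73/9866: DF=(1 − 73/9866·(0.993600+0.988100))/(1+73/9866) = 9781/10000 ≈ 0.978100
step 4 [2y] bond c/2=11/800: DF=(8103879/8000000 − 11/800·(0.993600+0.988100+0.978100))/(1+11/800) = 9591/10000 ≈ 0.959100
step 5 [2.5y] swap r/2=458/48731: DF=(1 − 458/48731·(0.993600+0.988100+0.978100+0.959100))/(1+458/48731) = 4771/5000 ≈ 0.954200
step 6 [3y] zero: DF = P = 4683/5000 ≈ 0.936600
step 7 [3.5y] bond c/2=27/800: DF=(4583961/4000000 − 27/800·(0.993600+0.988100+0.978100+0.959100+0.954200+0.936600))/(1+27/800) = 9189/10000 ≈ 0.918900
step 8 [4y] zero: DF = P = 8921/10000 ≈ 0.892100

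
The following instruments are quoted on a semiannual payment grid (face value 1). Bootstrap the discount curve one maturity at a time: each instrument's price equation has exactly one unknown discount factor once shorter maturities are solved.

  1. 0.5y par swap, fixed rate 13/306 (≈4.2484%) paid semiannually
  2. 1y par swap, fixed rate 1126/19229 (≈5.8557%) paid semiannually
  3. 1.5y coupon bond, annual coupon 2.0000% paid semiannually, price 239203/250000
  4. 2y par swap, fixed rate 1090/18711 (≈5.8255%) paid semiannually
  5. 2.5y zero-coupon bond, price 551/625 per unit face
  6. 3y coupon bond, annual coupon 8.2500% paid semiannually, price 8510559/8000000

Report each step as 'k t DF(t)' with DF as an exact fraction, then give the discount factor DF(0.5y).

step 1 [0.5y] swap r/2=13/612: DF=(1 − 13/612·(0))/(1+13/612) = 612/625 ≈ 0.979200
step 2 [1y] swap r/2=563/19229: DF=(1 − 563/19229·(0.979200))/(1+563/19229) = 9437/10000 ≈ 0.943700
step 3 [1.5y] bond c/2=1/100: DF=(239203/250000 − 1/100·(0.979200+0.943700))/(1+1/100) = 9283/10000 ≈ 0.928300
step 4 [2y] swap r/2=545/18711: DF=(1 − 545/18711·(0.979200+0.943700+0.928300))/(1+545/18711) = 891/1000 ≈ 0.891000
step 5 [2.5y] zero: DF = P = 551/625 ≈ 0.881600
step 6 [3y] bond c/2=33/800: DF=(8510559/8000000 − 33/800·(0.979200+0.943700+0.928300+0.891000+0.881600))/(1+33/800) = 1677/2000 ≈ 0.838500

1 1/2 612/625
2 1 9437/10000
3 3/2 9283/10000
4 2 891/1000
5 5/2 551/625
6 3 1677/2000
DF(0.5y) = 612/625 ≈ 0.979200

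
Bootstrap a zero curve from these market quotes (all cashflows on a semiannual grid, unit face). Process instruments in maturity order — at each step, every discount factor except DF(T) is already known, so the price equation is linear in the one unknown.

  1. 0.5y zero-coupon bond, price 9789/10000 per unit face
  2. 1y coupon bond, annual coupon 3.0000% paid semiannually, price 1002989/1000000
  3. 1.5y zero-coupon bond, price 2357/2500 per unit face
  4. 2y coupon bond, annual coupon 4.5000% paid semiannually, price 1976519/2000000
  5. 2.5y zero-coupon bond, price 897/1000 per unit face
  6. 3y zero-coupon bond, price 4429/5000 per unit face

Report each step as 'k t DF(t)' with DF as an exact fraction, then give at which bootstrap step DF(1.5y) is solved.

1 1/2 9789/10000
2 1 9737/10000
3 3/2 2357/2500
4 2 2257/2500
5 5/2 897/1000
6 3 4429/5000
DF(1.5y) is solved at step 3

step 1 [0.5y] zero: DF = P = 9789/10000 ≈ 0.978900
step 2 [1y] bond c/2=3/200: DF=(1002989/1000000 − 3/200·(0.978900))/(1+3/200) = 9737/10000 ≈ 0.973700
step 3 [1.5y] zero: DF = P = 2357/2500 ≈ 0.942800
step 4 [2y] bond c/2=9/400: DF=(1976519/2000000 − 9/400·(0.978900+0.973700+0.942800))/(1+9/400) = 2257/2500 ≈ 0.902800
step 5 [2.5y] zero: DF = P = 897/1000 ≈ 0.897000
step 6 [3y] zero: DF = P = 4429/5000 ≈ 0.885800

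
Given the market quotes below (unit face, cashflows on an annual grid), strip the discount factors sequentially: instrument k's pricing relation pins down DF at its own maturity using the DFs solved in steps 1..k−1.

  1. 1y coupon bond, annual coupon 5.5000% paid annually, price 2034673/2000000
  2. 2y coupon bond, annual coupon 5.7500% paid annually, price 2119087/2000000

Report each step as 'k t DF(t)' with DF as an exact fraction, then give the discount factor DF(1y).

1 1 9643/10000
2 2 1899/2000
DF(1y) = 9643/10000 ≈ 0.964300

step 1 [1y] bond c/1=11/200: DF=(2034673/2000000 − 11/200·(0))/(1+11/200) = 9643/10000 ≈ 0.964300
step 2 [2y] bond c/1=23/400: DF=(2119087/2000000 − 23/400·(0.964300))/(1+23/400) = 1899/2000 ≈ 0.949500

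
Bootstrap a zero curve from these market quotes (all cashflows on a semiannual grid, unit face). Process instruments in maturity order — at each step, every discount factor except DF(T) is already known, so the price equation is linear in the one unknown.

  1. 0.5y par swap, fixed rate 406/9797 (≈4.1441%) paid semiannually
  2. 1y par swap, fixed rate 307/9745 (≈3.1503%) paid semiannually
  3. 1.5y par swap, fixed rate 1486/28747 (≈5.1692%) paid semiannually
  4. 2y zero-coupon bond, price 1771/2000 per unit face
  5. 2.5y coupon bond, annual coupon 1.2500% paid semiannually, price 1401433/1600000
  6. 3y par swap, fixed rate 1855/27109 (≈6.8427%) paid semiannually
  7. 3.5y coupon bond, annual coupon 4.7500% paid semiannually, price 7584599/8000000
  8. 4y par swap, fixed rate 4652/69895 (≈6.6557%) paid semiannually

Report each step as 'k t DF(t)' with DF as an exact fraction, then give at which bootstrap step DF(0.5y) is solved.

step 1 [0.5y] swap r/2=203/9797: DF=(1 − 203/9797·(0))/(1+203/9797) = 9797/10000 ≈ 0.979700
step 2 [1y] swap r/2=307/19490: DF=(1 − 307/19490·(0.979700))/(1+307/19490) = 9693/10000 ≈ 0.969300
step 3 [1.5y] swap r/2=743/28747: DF=(1 − 743/28747·(0.979700+0.969300))/(1+743/28747) = 9257/10000 ≈ 0.925700
step 4 [2y] zero: DF = P = 1771/2000 ≈ 0.885500
step 5 [2.5y] bond c/2=1/160: DF=(1401433/1600000 − 1/160·(0.979700+0.969300+0.925700+0.885500))/(1+1/160) = 8471/10000 ≈ 0.847100
step 6 [3y] swap r/2=1855/54218: DF=(1 − 1855/54218·(0.979700+0.969300+0.925700+0.885500+0.847100))/(1+1855/54218) = 1629/2000 ≈ 0.814500
step 7 [3.5y] bond c/2=19/800: DF=(7584599/8000000 − 19/800·(0.979700+0.969300+0.925700+0.885500+0.847100+0.814500))/(1+19/800) = 8003/10000 ≈ 0.800300
step 8 [4y] swap r/2=2326/69895: DF=(1 − 2326/69895·(0.979700+0.969300+0.925700+0.885500+0.847100+0.814500+0.800300))/(1+2326/69895) = 3837/5000 ≈ 0.767400

1 1/2 9797/10000
2 1 9693/10000
3 3/2 9257/10000
4 2 1771/2000
5 5/2 8471/10000
6 3 1629/2000
7 7/2 8003/10000
8 4 3837/5000
DF(0.5y) is solved at step 1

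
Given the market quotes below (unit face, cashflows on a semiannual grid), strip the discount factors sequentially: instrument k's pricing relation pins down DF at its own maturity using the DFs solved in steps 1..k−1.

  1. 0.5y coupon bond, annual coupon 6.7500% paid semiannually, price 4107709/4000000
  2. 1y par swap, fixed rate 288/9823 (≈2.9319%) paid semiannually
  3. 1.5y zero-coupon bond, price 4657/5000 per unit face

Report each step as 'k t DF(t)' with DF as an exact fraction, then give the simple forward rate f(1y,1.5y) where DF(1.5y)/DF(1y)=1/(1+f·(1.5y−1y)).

step 1 [0.5y] bond c/2=27/800: DF=(4107709/4000000 − 27/800·(0))/(1+27/800) = 4967/5000 ≈ 0.993400
step 2 [1y] swap r/2=144/9823: DF=(1 − 144/9823·(0.993400))/(1+144/9823) = 607/625 ≈ 0.971200
step 3 [1.5y] zero: DF = P = 4657/5000 ≈ 0.931400

1 1/2 4967/5000
2 1 607/625
3 3/2 4657/5000
f(1y,1.5y) = ((607/625)/(4657/5000) − 1)/(1/2) = 398/4657 ≈ 8.5463%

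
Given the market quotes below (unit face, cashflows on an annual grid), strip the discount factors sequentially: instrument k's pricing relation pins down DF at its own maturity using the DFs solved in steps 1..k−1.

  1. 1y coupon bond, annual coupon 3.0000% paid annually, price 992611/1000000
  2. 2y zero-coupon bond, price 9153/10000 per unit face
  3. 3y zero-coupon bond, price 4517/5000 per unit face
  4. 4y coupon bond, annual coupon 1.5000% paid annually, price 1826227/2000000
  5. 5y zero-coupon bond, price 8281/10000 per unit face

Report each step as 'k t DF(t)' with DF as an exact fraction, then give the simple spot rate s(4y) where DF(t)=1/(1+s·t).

1 1 9637/10000
2 2 9153/10000
3 3 4517/5000
4 4 1717/2000
5 5 8281/10000
s(4y) = (1/(1717/2000) − 1)/(4) = 283/6868 ≈ 4.1206%

step 1 [1y] bond c/1=3/100: DF=(992611/1000000 − 3/100·(0))/(1+3/100) = 9637/10000 ≈ 0.963700
step 2 [2y] zero: DF = P = 9153/10000 ≈ 0.915300
step 3 [3y] zero: DF = P = 4517/5000 ≈ 0.903400
step 4 [4y] bond c/1=3/200: DF=(1826227/2000000 − 3/200·(0.963700+0.915300+0.903400))/(1+3/200) = 1717/2000 ≈ 0.858500
step 5 [5y] zero: DF = P = 8281/10000 ≈ 0.828100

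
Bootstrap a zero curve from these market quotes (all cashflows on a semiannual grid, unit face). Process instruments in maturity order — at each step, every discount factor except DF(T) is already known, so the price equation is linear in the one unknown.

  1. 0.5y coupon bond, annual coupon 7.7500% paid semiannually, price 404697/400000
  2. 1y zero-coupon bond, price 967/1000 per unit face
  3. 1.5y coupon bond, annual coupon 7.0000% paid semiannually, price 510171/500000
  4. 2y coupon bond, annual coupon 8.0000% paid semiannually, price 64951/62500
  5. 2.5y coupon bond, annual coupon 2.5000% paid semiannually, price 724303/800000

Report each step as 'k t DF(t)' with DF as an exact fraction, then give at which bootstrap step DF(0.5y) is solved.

1 1/2 487/500
2 1 967/1000
3 3/2 4601/5000
4 2 2223/2500
5 5/2 8479/10000
DF(0.5y) is solved at step 1

step 1 [0.5y] bond c/2=31/800: DF=(404697/400000 − 31/800·(0))/(1+31/800) = 487/500 ≈ 0.974000
step 2 [1y] zero: DF = P = 967/1000 ≈ 0.967000
step 3 [1.5y] bond c/2=7/200: DF=(510171/500000 − 7/200·(0.974000+0.967000))/(1+7/200) = 4601/5000 ≈ 0.920200
step 4 [2y] bond c/2=1/25: DF=(64951/62500 − 1/25·(0.974000+0.967000+0.920200))/(1+1/25) = 2223/2500 ≈ 0.889200
step 5 [2.5y] bond c/2=1/80: DF=(724303/800000 − 1/80·(0.974000+0.967000+0.920200+0.889200))/(1+1/80) = 8479/10000 ≈ 0.847900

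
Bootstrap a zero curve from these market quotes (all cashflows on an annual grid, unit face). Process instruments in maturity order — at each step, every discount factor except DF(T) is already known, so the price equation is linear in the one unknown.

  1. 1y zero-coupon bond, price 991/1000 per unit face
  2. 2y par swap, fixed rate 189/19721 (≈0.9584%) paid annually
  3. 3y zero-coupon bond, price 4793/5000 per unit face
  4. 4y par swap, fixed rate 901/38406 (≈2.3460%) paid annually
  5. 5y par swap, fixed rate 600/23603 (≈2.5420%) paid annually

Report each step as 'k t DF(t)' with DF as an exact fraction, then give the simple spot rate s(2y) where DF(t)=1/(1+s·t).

step 1 [1y] zero: DF = P = 991/1000 ≈ 0.991000
step 2 [2y] swap r/1=189/19721: DF=(1 − 189/19721·(0.991000))/(1+189/19721) = 9811/10000 ≈ 0.981100
step 3 [3y] zero: DF = P = 4793/5000 ≈ 0.958600
step 4 [4y] swap r/1=901/38406: DF=(1 − 901/38406·(0.991000+0.981100+0.958600))/(1+901/38406) = 9099/10000 ≈ 0.909900
step 5 [5y] swap r/1=600/23603: DF=(1 − 600/23603·(0.991000+0.981100+0.958600+0.909900))/(1+600/23603) = 22/25 ≈ 0.880000

1 1 991/1000
2 2 9811/10000
3 3 4793/5000
4 4 9099/10000
5 5 22/25
s(2y) = (1/(9811/10000) − 1)/(2) = 189/19622 ≈ 0.9632%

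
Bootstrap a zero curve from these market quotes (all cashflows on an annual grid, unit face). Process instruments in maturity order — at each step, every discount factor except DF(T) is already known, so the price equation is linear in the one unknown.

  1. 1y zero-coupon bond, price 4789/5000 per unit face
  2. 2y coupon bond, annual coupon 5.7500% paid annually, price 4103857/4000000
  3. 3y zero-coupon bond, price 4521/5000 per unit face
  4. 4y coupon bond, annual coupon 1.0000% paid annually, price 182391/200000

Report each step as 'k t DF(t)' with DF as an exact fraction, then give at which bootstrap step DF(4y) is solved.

step 1 [1y] zero: DF = P = 4789/5000 ≈ 0.957800
step 2 [2y] bond c/1=23/400: DF=(4103857/4000000 − 23/400·(0.957800))/(1+23/400) = 9181/10000 ≈ 0.918100
step 3 [3y] zero: DF = P = 4521/5000 ≈ 0.904200
step 4 [4y] bond c/1=1/100: DF=(182391/200000 − 1/100·(0.957800+0.918100+0.904200))/(1+1/100) = 4377/5000 ≈ 0.875400

1 1 4789/5000
2 2 9181/10000
3 3 4521/5000
4 4 4377/5000
DF(4y) is solved at step 4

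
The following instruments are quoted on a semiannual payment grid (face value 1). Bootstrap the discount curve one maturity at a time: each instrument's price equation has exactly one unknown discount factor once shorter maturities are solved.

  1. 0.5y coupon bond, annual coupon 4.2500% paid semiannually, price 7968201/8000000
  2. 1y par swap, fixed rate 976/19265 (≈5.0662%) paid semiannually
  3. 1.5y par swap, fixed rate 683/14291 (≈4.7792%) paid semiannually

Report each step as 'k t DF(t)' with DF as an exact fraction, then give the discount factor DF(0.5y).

step 1 [0.5y] bond c/2=17/800: DF=(7968201/8000000 − 17/800·(0))/(1+17/800) = 9753/10000 ≈ 0.975300
step 2 [1y] swap r/2=488/19265: DF=(1 − 488/19265·(0.975300))/(1+488/19265) = 1189/1250 ≈ 0.951200
step 3 [1.5y] swap r/2=683/28582: DF=(1 − 683/28582·(0.975300+0.951200))/(1+683/28582) = 9317/10000 ≈ 0.931700

1 1/2 9753/10000
2 1 1189/1250
3 3/2 9317/10000
DF(0.5y) = 9753/10000 ≈ 0.975300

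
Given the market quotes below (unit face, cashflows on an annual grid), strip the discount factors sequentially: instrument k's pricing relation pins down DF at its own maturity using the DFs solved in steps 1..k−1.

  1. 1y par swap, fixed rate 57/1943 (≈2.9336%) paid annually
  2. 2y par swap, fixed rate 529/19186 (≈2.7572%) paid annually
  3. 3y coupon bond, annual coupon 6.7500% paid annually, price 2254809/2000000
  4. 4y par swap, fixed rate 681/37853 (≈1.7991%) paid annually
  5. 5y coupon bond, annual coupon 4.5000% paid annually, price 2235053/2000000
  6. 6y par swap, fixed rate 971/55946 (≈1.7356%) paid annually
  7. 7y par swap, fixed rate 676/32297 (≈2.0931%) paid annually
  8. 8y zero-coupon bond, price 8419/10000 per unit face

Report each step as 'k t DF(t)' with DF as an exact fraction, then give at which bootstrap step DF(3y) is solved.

step 1 [1y] swap r/1=57/1943: DF=(1 − 57/1943·(0))/(1+57/1943) = 1943/2000 ≈ 0.971500
step 2 [2y] swap r/1=529/19186: DF=(1 − 529/19186·(0.971500))/(1+529/19186) = 9471/10000 ≈ 0.947100
step 3 [3y] bond c/1=27/400: DF=(2254809/2000000 − 27/400·(0.971500+0.947100))/(1+27/400) = 2337/2500 ≈ 0.934800
step 4 [4y] swap r/1=681/37853: DF=(1 − 681/37853·(0.971500+0.947100+0.934800))/(1+681/37853) = 9319/10000 ≈ 0.931900
step 5 [5y] bond c/1=9/200: DF=(2235053/2000000 − 9/200·(0.971500+0.947100+0.934800+0.931900))/(1+9/200) = 1133/1250 ≈ 0.906400
step 6 [6y] swap r/1=971/55946: DF=(1 − 971/55946·(0.971500+0.947100+0.934800+0.931900+0.906400))/(1+971/55946) = 9029/10000 ≈ 0.902900
step 7 [7y] swap r/1=676/32297: DF=(1 − 676/32297·(0.971500+0.947100+0.934800+0.931900+0.906400+0.902900))/(1+676/32297) = 1081/1250 ≈ 0.864800
step 8 [8y] zero: DF = P = 8419/10000 ≈ 0.841900

1 1 1943/2000
2 2 9471/10000
3 3 2337/2500
4 4 9319/10000
5 5 1133/1250
6 6 9029/10000
7 7 1081/1250
8 8 8419/10000
DF(3y) is solved at step 3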